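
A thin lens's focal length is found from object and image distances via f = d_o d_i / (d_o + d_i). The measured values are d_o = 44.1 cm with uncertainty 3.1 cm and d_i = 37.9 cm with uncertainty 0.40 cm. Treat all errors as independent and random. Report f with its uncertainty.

20.4 ± 0.672 cm

∂f/∂d_o = (d_i/(d_o+d_i))² = 0.214;  ∂f/∂d_i = (d_o/(d_o+d_i))² = 0.289
δf = √((∂f/∂d_o · δd_o)² + (∂f/∂d_i · δd_i)²) = √(0.439 + 0.0134) = 0.672 cm
f = 20.4 cm.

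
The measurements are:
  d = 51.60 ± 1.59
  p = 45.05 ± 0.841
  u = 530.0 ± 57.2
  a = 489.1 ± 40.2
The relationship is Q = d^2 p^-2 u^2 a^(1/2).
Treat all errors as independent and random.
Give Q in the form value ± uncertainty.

Each factor contributes (exponent × relative error)² to (δQ/Q)²:
  (2·δd/d)² = (2×0.0308)² = 0.00380;  (-2·δp/p)² = (-2×0.0187)² = 0.00139;  (2·δu/u)² = (2×0.108)² = 0.0466;  (½·δa/a)² = (0.5×0.0822)² = 0.00169
δQ/Q = √(0.0535) = 0.231
Q = 8.15e+06, so δQ = 0.231 × 8.15e+06 = 1.88e+06.

(8.150 ± 1.88) × 10^6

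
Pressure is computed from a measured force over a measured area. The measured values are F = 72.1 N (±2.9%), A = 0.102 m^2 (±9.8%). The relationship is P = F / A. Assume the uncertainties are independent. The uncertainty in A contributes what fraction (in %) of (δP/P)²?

(δP/P)² = (1·δF/F)² + (-1·δA/A)²
  F term: (1×0.0290)² = 0.000841
  A term: (-1×0.0980)² = 0.00960
Total = 0.0104. Share from A = 0.00960/0.0104 = 0.919.

91.9%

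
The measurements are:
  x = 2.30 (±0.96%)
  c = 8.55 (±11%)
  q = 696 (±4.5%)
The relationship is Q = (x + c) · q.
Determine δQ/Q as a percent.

9.77%

Let u = x + c = 10.9. δu = √(δx² + δc²) = √(0.000488 + 0.885) = 0.941, so δu/u = 0.0867.
Q is then a monomial in u, q:
δQ/Q = √((δu/u)² + (1·δq/q)²) = √(0.00752 + 0.00202) = 0.0977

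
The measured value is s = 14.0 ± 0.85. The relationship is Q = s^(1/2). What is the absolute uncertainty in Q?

0.114

Q ∝ s^(1/2), so δQ/Q = |½| · δs/s = 0.5 × 0.0607 = 0.0304.
Q = 3.74, so δQ = 0.0304 × 3.74 = 0.114.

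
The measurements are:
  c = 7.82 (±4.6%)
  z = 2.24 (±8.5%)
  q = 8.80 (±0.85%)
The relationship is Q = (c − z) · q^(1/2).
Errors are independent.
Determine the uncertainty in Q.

1.21

Let u = c − z = 5.58. δu = √(δc² + δz²) = √(0.129 + 0.0363) = 0.407, so δu/u = 0.0729.
Q is then a monomial in u, q:
δQ/Q = √((δu/u)² + (½·δq/q)²) = √(0.00532 + 1.81e-05) = 0.0731
Q = 16.6, so δQ = 0.0731 × 16.6 = 1.21.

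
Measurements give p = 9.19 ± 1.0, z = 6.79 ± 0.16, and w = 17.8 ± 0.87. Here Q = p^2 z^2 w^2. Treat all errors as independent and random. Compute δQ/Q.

Q is a product of powers, so relative uncertainties combine in quadrature:
  (2·δp/p)² = (2×0.109)² = 0.0474;  (2·δz/z)² = (2×0.0236)² = 0.00222;  (2·δw/w)² = (2×0.0489)² = 0.00956
δQ/Q = √(0.0591) = 0.243

0.243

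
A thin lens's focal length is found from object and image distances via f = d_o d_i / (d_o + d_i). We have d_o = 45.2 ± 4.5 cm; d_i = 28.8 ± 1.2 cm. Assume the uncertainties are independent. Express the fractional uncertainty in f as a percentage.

∂f/∂d_o = (d_i/(d_o+d_i))² = 0.151;  ∂f/∂d_i = (d_o/(d_o+d_i))² = 0.373
δf = √((∂f/∂d_o · δd_o)² + (∂f/∂d_i · δd_i)²) = √(0.465 + 0.200) = 0.815 cm
f = 17.6 cm, so δf/f = 0.815/17.6 = 0.0464.

4.64%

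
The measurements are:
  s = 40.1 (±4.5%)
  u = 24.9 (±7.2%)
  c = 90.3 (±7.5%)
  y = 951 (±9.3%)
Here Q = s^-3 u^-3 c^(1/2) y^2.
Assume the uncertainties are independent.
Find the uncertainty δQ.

Relative error in a monomial: (δQ/Q)² = Σ (nᵢ · δxᵢ/xᵢ)².
  (-3·δs/s)² = (-3×0.0450)² = 0.0182;  (-3·δu/u)² = (-3×0.0720)² = 0.0467;  (½·δc/c)² = (0.5×0.0750)² = 0.00141;  (2·δy/y)² = (2×0.0930)² = 0.0346
δQ/Q = √(0.101) = 0.318
Q = 0.00863, so δQ = 0.318 × 0.00863 = 0.00274.

0.00274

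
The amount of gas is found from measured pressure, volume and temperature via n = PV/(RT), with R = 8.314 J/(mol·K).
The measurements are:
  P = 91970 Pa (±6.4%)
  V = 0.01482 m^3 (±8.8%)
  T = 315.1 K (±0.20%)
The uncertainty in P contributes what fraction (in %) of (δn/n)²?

(δn/n)² = (1·δP/P)² + (1·δV/V)² + (-1·δT/T)²
  P term: (1×0.0640)² = 0.00410
  V term: (1×0.0880)² = 0.00774
  T term: (-1×0.00200)² = 4e-06
Total = 0.0118. Share from P = 0.00410/0.0118 = 0.346.

34.6%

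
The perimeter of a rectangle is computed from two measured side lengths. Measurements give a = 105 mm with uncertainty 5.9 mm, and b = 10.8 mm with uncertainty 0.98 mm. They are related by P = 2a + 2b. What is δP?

12.0 mm

Absolute uncertainties add in quadrature for a linear combination:
  (2·δa)² = 139;  (2·δb)² = 3.84
δP = √(143) = 12.0 mm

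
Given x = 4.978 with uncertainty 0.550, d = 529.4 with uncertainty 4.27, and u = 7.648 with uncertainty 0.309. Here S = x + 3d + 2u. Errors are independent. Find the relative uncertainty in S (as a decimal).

0.00798

Sums and differences: (δS)² = Σ (cᵢ δxᵢ)².
  (δx)² = 0.303;  (3·δd)² = 164;  (2·δu)² = 0.382
δS = √(165) = 12.8
S = 1608, so δS/S = 12.8/1608 = 0.00798.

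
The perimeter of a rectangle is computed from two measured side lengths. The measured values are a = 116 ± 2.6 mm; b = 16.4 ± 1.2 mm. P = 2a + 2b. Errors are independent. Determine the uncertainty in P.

5.73 mm

For a sum/difference, combine absolute errors in quadrature:
  (2·δa)² = 27.0;  (2·δb)² = 5.76
δP = √(32.8) = 5.73 mm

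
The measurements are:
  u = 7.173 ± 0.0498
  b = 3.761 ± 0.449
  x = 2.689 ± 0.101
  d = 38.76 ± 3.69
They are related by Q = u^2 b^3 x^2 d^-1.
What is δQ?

193

Relative error in a monomial: (δQ/Q)² = Σ (nᵢ · δxᵢ/xᵢ)².
  (2·δu/u)² = (2×0.00694)² = 0.000193;  (3·δb/b)² = (3×0.119)² = 0.128;  (2·δx/x)² = (2×0.0376)² = 0.00564;  (-1·δd/d)² = (-1×0.0952)² = 0.00906
δQ/Q = √(0.143) = 0.378
Q = 510.6, so δQ = 0.378 × 510.6 = 193.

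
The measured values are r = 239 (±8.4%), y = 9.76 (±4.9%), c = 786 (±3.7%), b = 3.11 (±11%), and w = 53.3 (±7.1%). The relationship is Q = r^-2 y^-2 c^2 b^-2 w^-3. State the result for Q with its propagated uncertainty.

(7.75 ± 2.87) × 10^-8

Q is a product of powers, so relative uncertainties combine in quadrature:
  (-2·δr/r)² = (-2×0.0840)² = 0.0282;  (-2·δy/y)² = (-2×0.0490)² = 0.00960;  (2·δc/c)² = (2×0.0370)² = 0.00548;  (-2·δb/b)² = (-2×0.110)² = 0.0484;  (-3·δw/w)² = (-3×0.0710)² = 0.0454
δQ/Q = √(0.137) = 0.370
Q = 7.75e-08, so δQ = 0.370 × 7.75e-08 = 2.87e-08.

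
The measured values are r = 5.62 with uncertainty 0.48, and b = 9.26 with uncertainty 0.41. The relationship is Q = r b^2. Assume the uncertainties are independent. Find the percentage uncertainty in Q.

12.3%

For a monomial Q ∝ r, b^2, fractional errors add in quadrature:
  (1·δr/r)² = (1×0.0854)² = 0.00729;  (2·δb/b)² = (2×0.0443)² = 0.00784
δQ/Q = √(0.0151) = 0.123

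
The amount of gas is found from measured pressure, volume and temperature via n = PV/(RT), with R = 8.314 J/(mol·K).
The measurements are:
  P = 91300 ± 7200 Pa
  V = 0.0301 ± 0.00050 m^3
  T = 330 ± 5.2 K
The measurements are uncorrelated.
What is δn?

Relative error in a monomial: (δn/n)² = Σ (nᵢ · δxᵢ/xᵢ)².
  (1·δP/P)² = (1×0.0789)² = 0.00622;  (1·δV/V)² = (1×0.0166)² = 0.000276;  (-1·δT/T)² = (-1×0.0158)² = 0.000248
δn/n = √(0.00674) = 0.0821
n = 1.00 mol, so δn = 0.0821 × 1.00 = 0.0823 mol.

0.0823 mol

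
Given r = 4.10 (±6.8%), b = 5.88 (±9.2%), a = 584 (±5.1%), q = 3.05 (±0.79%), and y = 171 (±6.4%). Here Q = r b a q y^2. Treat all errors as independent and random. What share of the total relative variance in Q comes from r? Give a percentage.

14.4%

(δQ/Q)² = (1·δr/r)² + (1·δb/b)² + (1·δa/a)² + (1·δq/q)² + (2·δy/y)²
  r term: (1×0.0680)² = 0.00462
  b term: (1×0.0920)² = 0.00846
  a term: (1×0.0510)² = 0.00260
  q term: (1×0.00790)² = 6.24e-05
  y term: (2×0.0640)² = 0.0164
Total = 0.0321. Share from r = 0.00462/0.0321 = 0.144.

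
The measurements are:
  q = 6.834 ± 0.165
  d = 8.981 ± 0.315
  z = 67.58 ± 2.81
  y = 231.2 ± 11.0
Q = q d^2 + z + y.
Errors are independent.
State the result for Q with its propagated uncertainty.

850.0 ± 42.4

Let p = q·d^2 = 551.2. δp/p = √((1·δq/q)² + (2·δd/d)²) = √(0.000583 + 0.00492) = 0.0742, so δp = 40.9.
Q = p + z + y: δQ = √(δp² + δz² + δy²) = √(1670 + 7.90 + 121) = 42.4
Q = 850.0.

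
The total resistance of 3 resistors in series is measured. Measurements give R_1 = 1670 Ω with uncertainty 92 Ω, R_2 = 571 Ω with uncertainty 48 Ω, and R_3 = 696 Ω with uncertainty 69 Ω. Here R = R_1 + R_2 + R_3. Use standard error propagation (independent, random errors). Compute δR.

125 Ω

R is a linear combination, so absolute uncertainties add in quadrature:
  (δR_1)² = 8460;  (δR_2)² = 2300;  (δR_3)² = 4760
δR = √(15500) = 125 Ω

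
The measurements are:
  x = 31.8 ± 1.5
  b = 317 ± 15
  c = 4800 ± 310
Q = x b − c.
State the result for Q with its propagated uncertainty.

Let p = x·b = 10100. δp/p = √((1·δx/x)² + (1·δb/b)²) = √(0.00222 + 0.00224) = 0.0668, so δp = 674.
Q = p − c: δQ = √(δp² + δc²) = √(4.54e+05 + 96100) = 741
Q = 5280.

5280 ± 741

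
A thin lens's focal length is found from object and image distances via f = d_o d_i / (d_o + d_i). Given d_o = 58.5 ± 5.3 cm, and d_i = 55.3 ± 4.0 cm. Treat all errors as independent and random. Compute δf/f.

0.0576

∂f/∂d_o = (d_i/(d_o+d_i))² = 0.236;  ∂f/∂d_i = (d_o/(d_o+d_i))² = 0.264
δf = √((∂f/∂d_o · δd_o)² + (∂f/∂d_i · δd_i)²) = √(1.57 + 1.12) = 1.64 cm
f = 28.4 cm, so δf/f = 1.64/28.4 = 0.0576.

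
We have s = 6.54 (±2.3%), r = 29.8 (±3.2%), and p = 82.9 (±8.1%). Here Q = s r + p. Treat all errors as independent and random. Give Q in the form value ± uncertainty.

Let w = s·r = 195. δw/w = √((1·δs/s)² + (1·δr/r)²) = √(0.000529 + 0.00102) = 0.0394, so δw = 7.68.
Q = w + p: δQ = √(δw² + δp²) = √(59.0 + 45.1) = 10.2
Q = 278.

278 ± 10.2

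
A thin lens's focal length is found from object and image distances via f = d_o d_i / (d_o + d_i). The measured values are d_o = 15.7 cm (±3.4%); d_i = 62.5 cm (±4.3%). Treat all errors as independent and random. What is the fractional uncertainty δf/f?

0.0285

∂f/∂d_o = (d_i/(d_o+d_i))² = 0.639;  ∂f/∂d_i = (d_o/(d_o+d_i))² = 0.0403
δf = √((∂f/∂d_o · δd_o)² + (∂f/∂d_i · δd_i)²) = √(0.116 + 0.0117) = 0.358 cm
f = 12.5 cm, so δf/f = 0.358/12.5 = 0.0285.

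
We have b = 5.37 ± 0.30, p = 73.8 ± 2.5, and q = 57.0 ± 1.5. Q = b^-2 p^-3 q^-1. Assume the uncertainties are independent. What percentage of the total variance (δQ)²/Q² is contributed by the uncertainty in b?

(δQ/Q)² = (-2·δb/b)² + (-3·δp/p)² + (-1·δq/q)²
  b term: (-2×0.0559)² = 0.0125
  p term: (-3×0.0339)² = 0.0103
  q term: (-1×0.0263)² = 0.000693
Total = 0.0235. Share from b = 0.0125/0.0235 = 0.531.

53.1%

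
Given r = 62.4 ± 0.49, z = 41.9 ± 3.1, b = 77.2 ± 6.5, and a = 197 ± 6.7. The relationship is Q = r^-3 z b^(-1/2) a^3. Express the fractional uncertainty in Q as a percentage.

Each factor contributes (exponent × relative error)² to (δQ/Q)²:
  (-3·δr/r)² = (-3×0.00785)² = 0.000555;  (1·δz/z)² = (1×0.0740)² = 0.00547;  (−½·δb/b)² = (-0.5×0.0842)² = 0.00177;  (3·δa/a)² = (3×0.0340)² = 0.0104
δQ/Q = √(0.0182) = 0.135

13.5%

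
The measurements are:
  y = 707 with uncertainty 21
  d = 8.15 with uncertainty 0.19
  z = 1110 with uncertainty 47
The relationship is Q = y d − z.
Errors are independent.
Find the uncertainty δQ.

Let p = y·d = 5760. δp/p = √((1·δy/y)² + (1·δd/d)²) = √(0.000882 + 0.000543) = 0.0378, so δp = 218.
Q = p − z: δQ = √(δp² + δz²) = √(47300 + 2210) = 223

223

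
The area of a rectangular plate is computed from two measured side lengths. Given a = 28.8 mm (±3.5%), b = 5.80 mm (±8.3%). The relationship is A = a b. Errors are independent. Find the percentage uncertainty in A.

9.01%

Each factor contributes (exponent × relative error)² to (δA/A)²:
  (1·δa/a)² = (1×0.0350)² = 0.00123;  (1·δb/b)² = (1×0.0830)² = 0.00689
δA/A = √(0.00811) = 0.0901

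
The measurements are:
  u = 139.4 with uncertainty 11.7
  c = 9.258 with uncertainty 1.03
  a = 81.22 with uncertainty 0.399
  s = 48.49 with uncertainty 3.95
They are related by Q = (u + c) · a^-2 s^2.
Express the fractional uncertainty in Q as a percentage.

Let w = u + c = 148.7. δw = √(δu² + δc²) = √(137 + 1.06) = 11.7, so δw/w = 0.0790.
Q is then a monomial in w, a, s:
δQ/Q = √((δw/w)² + (-2·δa/a)² + (2·δs/s)²) = √(0.00624 + 9.65e-05 + 0.0265) = 0.181

18.1%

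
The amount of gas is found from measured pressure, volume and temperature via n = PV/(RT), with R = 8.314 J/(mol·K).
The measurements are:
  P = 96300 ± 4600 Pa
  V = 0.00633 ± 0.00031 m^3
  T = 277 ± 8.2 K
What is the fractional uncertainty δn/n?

n is a product of powers, so relative uncertainties combine in quadrature:
  (1·δP/P)² = (1×0.0478)² = 0.00228;  (1·δV/V)² = (1×0.0490)² = 0.00240;  (-1·δT/T)² = (-1×0.0296)² = 0.000876
δn/n = √(0.00556) = 0.0745

0.0745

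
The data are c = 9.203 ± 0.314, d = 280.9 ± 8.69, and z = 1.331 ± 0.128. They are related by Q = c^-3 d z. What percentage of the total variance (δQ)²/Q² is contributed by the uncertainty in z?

(δQ/Q)² = (-3·δc/c)² + (1·δd/d)² + (1·δz/z)²
  c term: (-3×0.0341)² = 0.0105
  d term: (1×0.0309)² = 0.000957
  z term: (1×0.0962)² = 0.00925
Total = 0.0207. Share from z = 0.00925/0.0207 = 0.447.

44.7%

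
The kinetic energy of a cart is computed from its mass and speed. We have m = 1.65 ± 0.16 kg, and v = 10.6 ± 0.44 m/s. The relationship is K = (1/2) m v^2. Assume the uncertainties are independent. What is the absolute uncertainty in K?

11.8 J

Products/powers → add relative errors in quadrature, weighted by exponent:
  (1·δm/m)² = (1×0.0970)² = 0.00940;  (2·δv/v)² = (2×0.0415)² = 0.00689
δK/K = √(0.0163) = 0.128
K = 92.7 J, so δK = 0.128 × 92.7 = 11.8 J.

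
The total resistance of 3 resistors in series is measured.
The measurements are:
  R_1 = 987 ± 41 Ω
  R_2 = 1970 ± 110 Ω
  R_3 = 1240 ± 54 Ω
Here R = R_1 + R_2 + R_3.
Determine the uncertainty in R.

Absolute uncertainties add in quadrature for a linear combination:
  (δR_1)² = 1680;  (δR_2)² = 12100;  (δR_3)² = 2920
δR = √(16700) = 129 Ω

129 Ω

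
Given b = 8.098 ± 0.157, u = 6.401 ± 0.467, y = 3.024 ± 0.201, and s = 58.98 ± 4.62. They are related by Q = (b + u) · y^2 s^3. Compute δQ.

7.4e+06

Let w = b + u = 14.50. δw = √(δb² + δu²) = √(0.0246 + 0.218) = 0.493, so δw/w = 0.0340.
Q is then a monomial in w, y, s:
δQ/Q = √((δw/w)² + (2·δy/y)² + (3·δs/s)²) = √(0.00115 + 0.0177 + 0.0552) = 0.272
Q = 2.72e+07, so δQ = 0.272 × 2.72e+07 = 7.4e+06.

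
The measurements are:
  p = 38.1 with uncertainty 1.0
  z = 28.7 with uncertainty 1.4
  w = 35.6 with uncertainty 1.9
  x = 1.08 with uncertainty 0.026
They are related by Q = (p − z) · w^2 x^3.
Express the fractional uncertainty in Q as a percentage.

Let u = p − z = 9.40. δu = √(δp² + δz²) = √(1.00 + 1.96) = 1.72, so δu/u = 0.183.
Q is then a monomial in u, w, x:
δQ/Q = √((δu/u)² + (2·δw/w)² + (3·δx/x)²) = √(0.0335 + 0.0114 + 0.00522) = 0.224

22.4%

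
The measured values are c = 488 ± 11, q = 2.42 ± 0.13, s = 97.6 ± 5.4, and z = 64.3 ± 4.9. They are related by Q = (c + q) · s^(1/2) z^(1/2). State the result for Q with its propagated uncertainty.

38900 ± 2030

Let u = c + q = 490. δu = √(δc² + δq²) = √(121 + 0.0169) = 11.0, so δu/u = 0.0224.
Q is then a monomial in u, s, z:
δQ/Q = √((δu/u)² + (½·δs/s)² + (½·δz/z)²) = √(0.000503 + 0.000765 + 0.00145) = 0.0522
Q = 38900, so δQ = 0.0522 × 38900 = 2030.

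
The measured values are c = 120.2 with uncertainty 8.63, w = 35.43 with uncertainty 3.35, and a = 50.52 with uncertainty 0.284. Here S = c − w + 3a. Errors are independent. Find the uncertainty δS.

9.30

For a sum/difference, combine absolute errors in quadrature:
  (δc)² = 74.5;  (δw)² = 11.2;  (3·δa)² = 0.726
δS = √(86.4) = 9.30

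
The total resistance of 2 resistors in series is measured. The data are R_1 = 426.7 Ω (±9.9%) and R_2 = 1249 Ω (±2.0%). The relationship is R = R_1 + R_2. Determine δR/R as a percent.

2.93%

R is a linear combination, so absolute uncertainties add in quadrature:
  (δR_1)² = 1780;  (δR_2)² = 624
δR = √(2410) = 49.1 Ω
R = 1676 Ω, so δR/R = 49.1/1676 = 0.0293.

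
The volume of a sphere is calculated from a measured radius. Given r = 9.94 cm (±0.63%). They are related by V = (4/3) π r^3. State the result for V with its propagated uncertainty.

4110 ± 77.8 cm^3

V ∝ r^3, so δV/V = |3| · δr/r = 3 × 0.00630 = 0.0189.
V = 4110 cm^3, so δV = 0.0189 × 4110 = 77.8 cm^3.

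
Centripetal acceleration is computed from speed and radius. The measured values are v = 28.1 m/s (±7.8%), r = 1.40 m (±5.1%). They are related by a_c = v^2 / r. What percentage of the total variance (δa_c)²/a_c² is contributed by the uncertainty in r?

9.66%

(δa_c/a_c)² = (2·δv/v)² + (-1·δr/r)²
  v term: (2×0.0780)² = 0.0243
  r term: (-1×0.0510)² = 0.00260
Total = 0.0269. Share from r = 0.00260/0.0269 = 0.0966.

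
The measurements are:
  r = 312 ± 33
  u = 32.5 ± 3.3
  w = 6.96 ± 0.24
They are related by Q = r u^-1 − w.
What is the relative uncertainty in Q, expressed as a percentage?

Let p = r·u^-1 = 9.60. δp/p = √((1·δr/r)² + (-1·δu/u)²) = √(0.0112 + 0.0103) = 0.147, so δp = 1.41.
Q = p − w: δQ = √(δp² + δw²) = √(1.98 + 0.0576) = 1.43
Q = 2.64, so δQ/Q = 1.43/2.64 = 0.541.

54.1%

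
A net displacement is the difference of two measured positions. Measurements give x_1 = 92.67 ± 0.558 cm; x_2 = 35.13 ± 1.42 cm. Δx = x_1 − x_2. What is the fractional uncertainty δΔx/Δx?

Δx is a linear combination, so absolute uncertainties add in quadrature:
  (δx_1)² = 0.311;  (δx_2)² = 2.02
δΔx = √(2.33) = 1.53 cm
Δx = 57.54 cm, so δΔx/Δx = 1.53/57.54 = 0.0265.

0.0265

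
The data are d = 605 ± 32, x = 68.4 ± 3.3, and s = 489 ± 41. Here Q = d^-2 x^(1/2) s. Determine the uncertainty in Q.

Each factor contributes (exponent × relative error)² to (δQ/Q)²:
  (-2·δd/d)² = (-2×0.0529)² = 0.0112;  (½·δx/x)² = (0.5×0.0482)² = 0.000582;  (1·δs/s)² = (1×0.0838)² = 0.00703
δQ/Q = √(0.0188) = 0.137
Q = 0.0110, so δQ = 0.137 × 0.0110 = 0.00152.

0.00152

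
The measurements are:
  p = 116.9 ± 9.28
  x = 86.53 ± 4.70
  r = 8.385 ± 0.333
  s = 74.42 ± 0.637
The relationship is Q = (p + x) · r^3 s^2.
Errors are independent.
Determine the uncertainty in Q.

8.69e+07

Let u = p + x = 203.4. δu = √(δp² + δx²) = √(86.1 + 22.1) = 10.4, so δu/u = 0.0511.
Q is then a monomial in u, r, s:
δQ/Q = √((δu/u)² + (3·δr/r)² + (2·δs/s)²) = √(0.00261 + 0.0142 + 0.000293) = 0.131
Q = 6.642e+08, so δQ = 0.131 × 6.642e+08 = 8.69e+07.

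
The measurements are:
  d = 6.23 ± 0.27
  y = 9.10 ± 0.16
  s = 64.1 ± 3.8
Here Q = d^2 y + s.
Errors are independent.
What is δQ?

31.5

Let p = d^2·y = 353. δp/p = √((2·δd/d)² + (1·δy/y)²) = √(0.00751 + 0.000309) = 0.0884, so δp = 31.2.
Q = p + s: δQ = √(δp² + δs²) = √(976 + 14.4) = 31.5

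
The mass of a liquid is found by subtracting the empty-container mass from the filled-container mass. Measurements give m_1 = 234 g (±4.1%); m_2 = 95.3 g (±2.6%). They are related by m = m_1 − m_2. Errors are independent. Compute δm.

9.91 g

Absolute uncertainties add in quadrature for a linear combination:
  (δm_1)² = 92.0;  (δm_2)² = 6.14
δm = √(98.2) = 9.91 g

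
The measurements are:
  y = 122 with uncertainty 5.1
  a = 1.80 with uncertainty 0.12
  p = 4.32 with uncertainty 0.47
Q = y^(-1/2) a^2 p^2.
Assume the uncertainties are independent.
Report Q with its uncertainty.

Since Q is a product/quotient, work with relative uncertainties:
  (−½·δy/y)² = (-0.5×0.0418)² = 0.000437;  (2·δa/a)² = (2×0.0667)² = 0.0178;  (2·δp/p)² = (2×0.109)² = 0.0473
δQ/Q = √(0.0656) = 0.256
Q = 5.47, so δQ = 0.256 × 5.47 = 1.40.

5.47 ± 1.40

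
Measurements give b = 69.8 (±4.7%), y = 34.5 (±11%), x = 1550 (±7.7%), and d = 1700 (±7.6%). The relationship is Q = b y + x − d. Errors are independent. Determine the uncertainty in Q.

Let p = b·y = 2410. δp/p = √((1·δb/b)² + (1·δy/y)²) = √(0.00221 + 0.0121) = 0.120, so δp = 288.
Q = p + x − d: δQ = √(δp² + δx² + δd²) = √(83000 + 14200 + 16700) = 338

338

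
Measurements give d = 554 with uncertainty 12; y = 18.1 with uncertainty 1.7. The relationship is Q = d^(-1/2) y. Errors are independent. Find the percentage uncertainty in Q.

Relative error in a monomial: (δQ/Q)² = Σ (nᵢ · δxᵢ/xᵢ)².
  (−½·δd/d)² = (-0.5×0.0217)² = 0.000117;  (1·δy/y)² = (1×0.0939)² = 0.00882
δQ/Q = √(0.00894) = 0.0945

9.45%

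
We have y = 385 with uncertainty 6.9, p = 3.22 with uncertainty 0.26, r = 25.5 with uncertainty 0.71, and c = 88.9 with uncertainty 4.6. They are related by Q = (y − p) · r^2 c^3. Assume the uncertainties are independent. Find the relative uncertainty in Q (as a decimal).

Let u = y − p = 382. δu = √(δy² + δp²) = √(47.6 + 0.0676) = 6.90, so δu/u = 0.0181.
Q is then a monomial in u, r, c:
δQ/Q = √((δu/u)² + (2·δr/r)² + (3·δc/c)²) = √(0.000327 + 0.00310 + 0.0241) = 0.166

0.166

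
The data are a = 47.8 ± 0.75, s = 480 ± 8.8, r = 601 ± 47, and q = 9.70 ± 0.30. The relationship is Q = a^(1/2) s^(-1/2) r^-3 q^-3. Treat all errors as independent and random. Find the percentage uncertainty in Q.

25.3%

Since Q is a product/quotient, work with relative uncertainties:
  (½·δa/a)² = (0.5×0.0157)² = 6.15e-05;  (−½·δs/s)² = (-0.5×0.0183)² = 8.4e-05;  (-3·δr/r)² = (-3×0.0782)² = 0.0550;  (-3·δq/q)² = (-3×0.0309)² = 0.00861
δQ/Q = √(0.0638) = 0.253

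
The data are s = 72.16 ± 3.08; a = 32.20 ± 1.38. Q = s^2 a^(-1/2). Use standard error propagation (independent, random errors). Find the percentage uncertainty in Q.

8.80%

Q is a product of powers, so relative uncertainties combine in quadrature:
  (2·δs/s)² = (2×0.0427)² = 0.00729;  (−½·δa/a)² = (-0.5×0.0429)² = 0.000459
δQ/Q = √(0.00775) = 0.0880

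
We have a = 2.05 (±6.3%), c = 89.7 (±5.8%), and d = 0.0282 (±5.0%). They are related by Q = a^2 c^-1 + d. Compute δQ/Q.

Let p = a^2·c^-1 = 0.0469. δp/p = √((2·δa/a)² + (-1·δc/c)²) = √(0.0159 + 0.00336) = 0.139, so δp = 0.00650.
Q = p + d: δQ = √(δp² + δd²) = √(4.22e-05 + 1.99e-06) = 0.00665
Q = 0.0751, so δQ/Q = 0.00665/0.0751 = 0.0886.

0.0886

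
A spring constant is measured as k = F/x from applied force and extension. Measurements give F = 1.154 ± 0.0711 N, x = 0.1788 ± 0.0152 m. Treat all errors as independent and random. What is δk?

Relative error in a monomial: (δk/k)² = Σ (nᵢ · δxᵢ/xᵢ)².
  (1·δF/F)² = (1×0.0616)² = 0.00380;  (-1·δx/x)² = (-1×0.0850)² = 0.00723
δk/k = √(0.0110) = 0.105
k = 6.454 N/m, so δk = 0.105 × 6.454 = 0.678 N/m.

0.678 N/m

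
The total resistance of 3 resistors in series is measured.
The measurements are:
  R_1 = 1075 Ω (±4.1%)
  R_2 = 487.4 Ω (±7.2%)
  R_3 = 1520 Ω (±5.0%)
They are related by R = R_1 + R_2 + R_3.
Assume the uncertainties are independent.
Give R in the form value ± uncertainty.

Sums and differences: (δR)² = Σ (cᵢ δxᵢ)².
  (δR_1)² = 1940;  (δR_2)² = 1230;  (δR_3)² = 5780
δR = √(8950) = 94.6 Ω
R = 3082 Ω.

3082 ± 94.6 Ω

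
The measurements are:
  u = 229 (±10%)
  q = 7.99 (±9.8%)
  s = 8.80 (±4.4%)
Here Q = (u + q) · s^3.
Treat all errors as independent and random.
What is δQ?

Let w = u + q = 237. δw = √(δu² + δq²) = √(524 + 0.613) = 22.9, so δw/w = 0.0967.
Q is then a monomial in w, s:
δQ/Q = √((δw/w)² + (3·δs/s)²) = √(0.00935 + 0.0174) = 0.164
Q = 1.62e+05, so δQ = 0.164 × 1.62e+05 = 26400.

26400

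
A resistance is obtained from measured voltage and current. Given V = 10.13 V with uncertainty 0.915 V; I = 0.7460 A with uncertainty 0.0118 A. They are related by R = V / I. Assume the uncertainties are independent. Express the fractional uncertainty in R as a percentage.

Relative error in a monomial: (δR/R)² = Σ (nᵢ · δxᵢ/xᵢ)².
  (1·δV/V)² = (1×0.0903)² = 0.00816;  (-1·δI/I)² = (-1×0.0158)² = 0.000250
δR/R = √(0.00841) = 0.0917

9.17%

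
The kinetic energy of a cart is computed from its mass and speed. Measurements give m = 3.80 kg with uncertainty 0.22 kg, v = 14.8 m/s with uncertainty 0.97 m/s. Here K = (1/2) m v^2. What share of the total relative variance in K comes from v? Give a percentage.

(δK/K)² = (1·δm/m)² + (2·δv/v)²
  m term: (1×0.0579)² = 0.00335
  v term: (2×0.0655)² = 0.0172
Total = 0.0205. Share from v = 0.0172/0.0205 = 0.837.

83.7%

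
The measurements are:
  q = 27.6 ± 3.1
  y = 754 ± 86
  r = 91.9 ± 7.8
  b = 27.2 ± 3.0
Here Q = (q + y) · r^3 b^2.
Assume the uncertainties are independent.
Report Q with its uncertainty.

Let u = q + y = 782. δu = √(δq² + δy²) = √(9.61 + 7400) = 86.1, so δu/u = 0.110.
Q is then a monomial in u, r, b:
δQ/Q = √((δu/u)² + (3·δr/r)² + (2·δb/b)²) = √(0.0121 + 0.0648 + 0.0487) = 0.354
Q = 4.49e+11, so δQ = 0.354 × 4.49e+11 = 1.59e+11.

(4.49 ± 1.59) × 10^11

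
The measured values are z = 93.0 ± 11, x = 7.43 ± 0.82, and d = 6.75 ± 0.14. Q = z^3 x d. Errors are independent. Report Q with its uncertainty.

For a monomial Q ∝ z^3, x, d, fractional errors add in quadrature:
  (3·δz/z)² = (3×0.118)² = 0.126;  (1·δx/x)² = (1×0.110)² = 0.0122;  (1·δd/d)² = (1×0.0207)² = 0.000430
δQ/Q = √(0.139) = 0.372
Q = 4.03e+07, so δQ = 0.372 × 4.03e+07 = 1.5e+07.

(4.03 ± 1.50) × 10^7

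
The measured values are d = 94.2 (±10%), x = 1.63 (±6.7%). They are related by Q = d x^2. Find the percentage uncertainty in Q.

16.7%

Relative error in a monomial: (δQ/Q)² = Σ (nᵢ · δxᵢ/xᵢ)².
  (1·δd/d)² = (1×0.100)² = 0.0100;  (2·δx/x)² = (2×0.0670)² = 0.0180
δQ/Q = √(0.0280) = 0.167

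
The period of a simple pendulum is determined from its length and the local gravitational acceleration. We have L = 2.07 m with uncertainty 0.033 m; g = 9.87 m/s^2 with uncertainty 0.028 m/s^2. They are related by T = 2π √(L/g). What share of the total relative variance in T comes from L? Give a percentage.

96.9%

(δT/T)² = (½·δL/L)² + (−½·δg/g)²
  L term: (0.5×0.0159)² = 6.35e-05
  g term: (-0.5×0.00284)² = 2.01e-06
Total = 6.55e-05. Share from L = 6.35e-05/6.55e-05 = 0.969.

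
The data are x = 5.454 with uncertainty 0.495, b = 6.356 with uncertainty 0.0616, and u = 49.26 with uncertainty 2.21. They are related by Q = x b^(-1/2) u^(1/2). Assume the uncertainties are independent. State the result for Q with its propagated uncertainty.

Each factor contributes (exponent × relative error)² to (δQ/Q)²:
  (1·δx/x)² = (1×0.0908)² = 0.00824;  (−½·δb/b)² = (-0.5×0.00969)² = 2.35e-05;  (½·δu/u)² = (0.5×0.0449)² = 0.000503
δQ/Q = √(0.00876) = 0.0936
Q = 15.18, so δQ = 0.0936 × 15.18 = 1.42.

15.18 ± 1.42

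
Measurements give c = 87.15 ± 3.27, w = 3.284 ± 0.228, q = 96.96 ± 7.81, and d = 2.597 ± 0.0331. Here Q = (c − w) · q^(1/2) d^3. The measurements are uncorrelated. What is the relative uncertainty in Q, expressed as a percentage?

6.79%

Let u = c − w = 83.87. δu = √(δc² + δw²) = √(10.7 + 0.0520) = 3.28, so δu/u = 0.0391.
Q is then a monomial in u, q, d:
δQ/Q = √((δu/u)² + (½·δq/q)² + (3·δd/d)²) = √(0.00153 + 0.00162 + 0.00146) = 0.0679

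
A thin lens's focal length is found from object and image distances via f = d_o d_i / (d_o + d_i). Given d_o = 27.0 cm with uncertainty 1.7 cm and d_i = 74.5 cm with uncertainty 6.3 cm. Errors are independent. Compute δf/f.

∂f/∂d_o = (d_i/(d_o+d_i))² = 0.539;  ∂f/∂d_i = (d_o/(d_o+d_i))² = 0.0708
δf = √((∂f/∂d_o · δd_o)² + (∂f/∂d_i · δd_i)²) = √(0.839 + 0.199) = 1.02 cm
f = 19.8 cm, so δf/f = 1.02/19.8 = 0.0514.

0.0514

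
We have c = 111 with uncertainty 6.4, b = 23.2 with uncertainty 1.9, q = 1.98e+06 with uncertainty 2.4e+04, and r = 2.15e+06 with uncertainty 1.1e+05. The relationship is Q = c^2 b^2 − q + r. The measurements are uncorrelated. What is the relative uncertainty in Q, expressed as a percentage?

Let p = c^2·b^2 = 6.63e+06. δp/p = √((2·δc/c)² + (2·δb/b)²) = √(0.0133 + 0.0268) = 0.200, so δp = 1.33e+06.
Q = p − q + r: δQ = √(δp² + δq² + δr²) = √(1.76e+12 + 5.76e+08 + 1.21e+10) = 1.33e+06
Q = 6.8e+06, so δQ/Q = 1.33e+06/6.8e+06 = 0.196.

19.6%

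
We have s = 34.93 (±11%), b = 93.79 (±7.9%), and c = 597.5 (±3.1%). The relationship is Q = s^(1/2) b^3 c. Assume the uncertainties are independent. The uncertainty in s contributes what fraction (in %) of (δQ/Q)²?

(δQ/Q)² = (½·δs/s)² + (3·δb/b)² + (1·δc/c)²
  s term: (0.5×0.110)² = 0.00302
  b term: (3×0.0790)² = 0.0562
  c term: (1×0.0310)² = 0.000961
Total = 0.0602. Share from s = 0.00302/0.0602 = 0.0503.

5.03%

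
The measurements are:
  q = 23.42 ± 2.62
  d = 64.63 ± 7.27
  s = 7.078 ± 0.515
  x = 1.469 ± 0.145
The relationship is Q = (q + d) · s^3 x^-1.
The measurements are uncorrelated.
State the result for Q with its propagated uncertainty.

21250 ± 5420

Let u = q + d = 88.05. δu = √(δq² + δd²) = √(6.86 + 52.9) = 7.73, so δu/u = 0.0878.
Q is then a monomial in u, s, x:
δQ/Q = √((δu/u)² + (3·δs/s)² + (-1·δx/x)²) = √(0.00770 + 0.0476 + 0.00974) = 0.255
Q = 21250, so δQ = 0.255 × 21250 = 5420.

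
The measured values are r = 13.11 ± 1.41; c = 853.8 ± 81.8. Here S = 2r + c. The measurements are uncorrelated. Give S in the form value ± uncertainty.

880.0 ± 81.8

For a sum/difference, combine absolute errors in quadrature:
  (2·δr)² = 7.95;  (δc)² = 6690
δS = √(6700) = 81.8
S = 880.0.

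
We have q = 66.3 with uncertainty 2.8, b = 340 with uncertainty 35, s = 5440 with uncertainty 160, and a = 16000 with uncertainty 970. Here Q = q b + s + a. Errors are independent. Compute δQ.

Let p = q·b = 22500. δp/p = √((1·δq/q)² + (1·δb/b)²) = √(0.00178 + 0.0106) = 0.111, so δp = 2510.
Q = p + s + a: δQ = √(δp² + δs² + δa²) = √(6.29e+06 + 25600 + 9.41e+05) = 2690

2690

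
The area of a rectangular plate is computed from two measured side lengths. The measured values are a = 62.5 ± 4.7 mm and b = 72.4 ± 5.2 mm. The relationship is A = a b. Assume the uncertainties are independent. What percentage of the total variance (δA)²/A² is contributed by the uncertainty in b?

(δA/A)² = (1·δa/a)² + (1·δb/b)²
  a term: (1×0.0752)² = 0.00566
  b term: (1×0.0718)² = 0.00516
Total = 0.0108. Share from b = 0.00516/0.0108 = 0.477.

47.7%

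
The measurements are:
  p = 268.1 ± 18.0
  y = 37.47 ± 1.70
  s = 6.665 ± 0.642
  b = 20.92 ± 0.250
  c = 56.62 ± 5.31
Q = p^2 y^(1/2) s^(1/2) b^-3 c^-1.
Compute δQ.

Q is a product of powers, so relative uncertainties combine in quadrature:
  (2·δp/p)² = (2×0.0671)² = 0.0180;  (½·δy/y)² = (0.5×0.0454)² = 0.000515;  (½·δs/s)² = (0.5×0.0963)² = 0.00232;  (-3·δb/b)² = (-3×0.0120)² = 0.00129;  (-1·δc/c)² = (-1×0.0938)² = 0.00880
δQ/Q = √(0.0309) = 0.176
Q = 2.191, so δQ = 0.176 × 2.191 = 0.385.

0.385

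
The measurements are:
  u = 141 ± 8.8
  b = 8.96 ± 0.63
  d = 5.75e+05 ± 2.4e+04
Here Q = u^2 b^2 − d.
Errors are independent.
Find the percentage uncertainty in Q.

29.5%

Let p = u^2·b^2 = 1.6e+06. δp/p = √((2·δu/u)² + (2·δb/b)²) = √(0.0156 + 0.0198) = 0.188, so δp = 3e+05.
Q = p − d: δQ = √(δp² + δd²) = √(9.01e+10 + 5.76e+08) = 3.01e+05
Q = 1.02e+06, so δQ/Q = 3.01e+05/1.02e+06 = 0.295.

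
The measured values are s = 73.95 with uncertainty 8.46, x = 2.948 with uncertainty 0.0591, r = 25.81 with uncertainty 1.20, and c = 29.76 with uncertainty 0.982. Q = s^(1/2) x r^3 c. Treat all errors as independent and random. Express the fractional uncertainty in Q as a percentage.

Relative error in a monomial: (δQ/Q)² = Σ (nᵢ · δxᵢ/xᵢ)².
  (½·δs/s)² = (0.5×0.114)² = 0.00327;  (1·δx/x)² = (1×0.0200)² = 0.000402;  (3·δr/r)² = (3×0.0465)² = 0.0195;  (1·δc/c)² = (1×0.0330)² = 0.00109
δQ/Q = √(0.0242) = 0.156

15.6%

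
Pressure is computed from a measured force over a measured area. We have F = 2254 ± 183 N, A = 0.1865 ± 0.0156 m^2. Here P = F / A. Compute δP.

For a monomial P ∝ F, A^-1, fractional errors add in quadrature:
  (1·δF/F)² = (1×0.0812)² = 0.00659;  (-1·δA/A)² = (-1×0.0836)² = 0.00700
δP/P = √(0.0136) = 0.117
P = 12090 Pa, so δP = 0.117 × 12090 = 1410 Pa.

1410 Pa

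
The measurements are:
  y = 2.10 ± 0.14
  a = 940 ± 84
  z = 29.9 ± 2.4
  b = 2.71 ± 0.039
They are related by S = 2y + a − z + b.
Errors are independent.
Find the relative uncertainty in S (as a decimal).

0.0916

Sums and differences: (δS)² = Σ (cᵢ δxᵢ)².
  (2·δy)² = 0.0784;  (δa)² = 7060;  (δz)² = 5.76;  (δb)² = 0.00152
δS = √(7060) = 84.0
S = 917, so δS/S = 84.0/917 = 0.0916.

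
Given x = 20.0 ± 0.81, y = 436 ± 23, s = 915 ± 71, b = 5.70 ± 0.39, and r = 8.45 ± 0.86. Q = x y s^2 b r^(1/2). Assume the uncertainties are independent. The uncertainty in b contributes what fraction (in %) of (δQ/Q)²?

(δQ/Q)² = (1·δx/x)² + (1·δy/y)² + (2·δs/s)² + (1·δb/b)² + (½·δr/r)²
  x term: (1×0.0405)² = 0.00164
  y term: (1×0.0528)² = 0.00278
  s term: (2×0.0776)² = 0.0241
  b term: (1×0.0684)² = 0.00468
  r term: (0.5×0.102)² = 0.00259
Total = 0.0358. Share from b = 0.00468/0.0358 = 0.131.

13.1%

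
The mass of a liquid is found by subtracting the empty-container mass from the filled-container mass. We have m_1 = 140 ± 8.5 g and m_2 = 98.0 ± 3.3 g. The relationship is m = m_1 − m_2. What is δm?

For a sum/difference, combine absolute errors in quadrature:
  (δm_1)² = 72.2;  (δm_2)² = 10.9
δm = √(83.1) = 9.12 g

9.12 g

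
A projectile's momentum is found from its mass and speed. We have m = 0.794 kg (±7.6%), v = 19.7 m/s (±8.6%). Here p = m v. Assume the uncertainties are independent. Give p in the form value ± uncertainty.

Relative error in a monomial: (δp/p)² = Σ (nᵢ · δxᵢ/xᵢ)².
  (1·δm/m)² = (1×0.0760)² = 0.00578;  (1·δv/v)² = (1×0.0860)² = 0.00740
δp/p = √(0.0132) = 0.115
p = 15.6 kg·m/s, so δp = 0.115 × 15.6 = 1.80 kg·m/s.

15.6 ± 1.80 kg·m/s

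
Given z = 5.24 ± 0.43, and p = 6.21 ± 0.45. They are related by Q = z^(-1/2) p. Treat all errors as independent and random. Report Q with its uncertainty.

Since Q is a product/quotient, work with relative uncertainties:
  (−½·δz/z)² = (-0.5×0.0821)² = 0.00168;  (1·δp/p)² = (1×0.0725)² = 0.00525
δQ/Q = √(0.00693) = 0.0833
Q = 2.71, so δQ = 0.0833 × 2.71 = 0.226.

2.71 ± 0.226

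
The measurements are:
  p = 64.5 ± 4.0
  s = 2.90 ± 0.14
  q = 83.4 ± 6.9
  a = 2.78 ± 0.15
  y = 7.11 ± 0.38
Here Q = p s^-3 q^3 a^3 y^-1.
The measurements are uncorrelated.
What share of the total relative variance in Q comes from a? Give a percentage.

22.7%

(δQ/Q)² = (1·δp/p)² + (-3·δs/s)² + (3·δq/q)² + (3·δa/a)² + (-1·δy/y)²
  p term: (1×0.0620)² = 0.00385
  s term: (-3×0.0483)² = 0.0210
  q term: (3×0.0827)² = 0.0616
  a term: (3×0.0540)² = 0.0262
  y term: (-1×0.0534)² = 0.00286
Total = 0.115. Share from a = 0.0262/0.115 = 0.227.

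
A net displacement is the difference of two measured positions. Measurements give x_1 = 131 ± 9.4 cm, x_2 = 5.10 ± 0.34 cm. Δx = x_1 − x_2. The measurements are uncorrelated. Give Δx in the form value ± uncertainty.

Each term contributes (cᵢ δxᵢ)² to (δΔx)²:
  (δx_1)² = 88.4;  (δx_2)² = 0.116
δΔx = √(88.5) = 9.41 cm
Δx = 126 cm.

126 ± 9.41 cm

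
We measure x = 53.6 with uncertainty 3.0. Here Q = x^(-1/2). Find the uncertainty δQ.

Q ∝ x^(-1/2), so δQ/Q = |−½| · δx/x = 0.5 × 0.0560 = 0.0280.
Q = 0.137, so δQ = 0.0280 × 0.137 = 0.00382.

0.00382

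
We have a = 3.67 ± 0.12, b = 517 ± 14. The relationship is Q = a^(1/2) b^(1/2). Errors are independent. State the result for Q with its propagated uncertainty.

For a monomial Q ∝ a^(1/2), b^(1/2), fractional errors add in quadrature:
  (½·δa/a)² = (0.5×0.0327)² = 0.000267;  (½·δb/b)² = (0.5×0.0271)² = 0.000183
δQ/Q = √(0.000451) = 0.0212
Q = 43.6, so δQ = 0.0212 × 43.6 = 0.925.

43.6 ± 0.925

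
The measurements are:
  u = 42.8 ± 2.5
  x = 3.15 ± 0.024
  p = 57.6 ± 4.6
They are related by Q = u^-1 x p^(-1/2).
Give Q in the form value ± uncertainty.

0.00970 ± 0.000690

Relative error in a monomial: (δQ/Q)² = Σ (nᵢ · δxᵢ/xᵢ)².
  (-1·δu/u)² = (-1×0.0584)² = 0.00341;  (1·δx/x)² = (1×0.00762)² = 5.8e-05;  (−½·δp/p)² = (-0.5×0.0799)² = 0.00159
δQ/Q = √(0.00506) = 0.0712
Q = 0.00970, so δQ = 0.0712 × 0.00970 = 0.000690.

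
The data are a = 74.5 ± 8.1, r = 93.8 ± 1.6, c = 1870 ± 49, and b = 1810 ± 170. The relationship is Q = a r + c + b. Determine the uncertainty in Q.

Let p = a·r = 6990. δp/p = √((1·δa/a)² + (1·δr/r)²) = √(0.0118 + 0.000291) = 0.110, so δp = 769.
Q = p + c + b: δQ = √(δp² + δc² + δb²) = √(5.91e+05 + 2400 + 28900) = 789

789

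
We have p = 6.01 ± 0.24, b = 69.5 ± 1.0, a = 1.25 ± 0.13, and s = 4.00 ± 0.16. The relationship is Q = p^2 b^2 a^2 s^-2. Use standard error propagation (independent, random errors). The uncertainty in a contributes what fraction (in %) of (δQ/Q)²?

76.1%

(δQ/Q)² = (2·δp/p)² + (2·δb/b)² + (2·δa/a)² + (-2·δs/s)²
  p term: (2×0.0399)² = 0.00638
  b term: (2×0.0144)² = 0.000828
  a term: (2×0.104)² = 0.0433
  s term: (-2×0.0400)² = 0.00640
Total = 0.0569. Share from a = 0.0433/0.0569 = 0.761.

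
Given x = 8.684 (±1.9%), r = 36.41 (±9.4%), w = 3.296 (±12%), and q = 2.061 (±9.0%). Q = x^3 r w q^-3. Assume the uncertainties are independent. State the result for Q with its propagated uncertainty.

8977 ± 2830

Relative error in a monomial: (δQ/Q)² = Σ (nᵢ · δxᵢ/xᵢ)².
  (3·δx/x)² = (3×0.0190)² = 0.00325;  (1·δr/r)² = (1×0.0940)² = 0.00884;  (1·δw/w)² = (1×0.120)² = 0.0144;  (-3·δq/q)² = (-3×0.0900)² = 0.0729
δQ/Q = √(0.0994) = 0.315
Q = 8977, so δQ = 0.315 × 8977 = 2830.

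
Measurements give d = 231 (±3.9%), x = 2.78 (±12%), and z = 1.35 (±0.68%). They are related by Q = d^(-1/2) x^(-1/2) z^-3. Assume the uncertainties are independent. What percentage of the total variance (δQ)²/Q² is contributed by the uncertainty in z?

(δQ/Q)² = (−½·δd/d)² + (−½·δx/x)² + (-3·δz/z)²
  d term: (-0.5×0.0390)² = 0.000380
  x term: (-0.5×0.120)² = 0.00360
  z term: (-3×0.00680)² = 0.000416
Total = 0.00440. Share from z = 0.000416/0.00440 = 0.0947.

9.47%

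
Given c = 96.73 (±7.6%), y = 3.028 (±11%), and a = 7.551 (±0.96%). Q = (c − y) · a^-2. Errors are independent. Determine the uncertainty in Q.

0.133

Let u = c − y = 93.70. δu = √(δc² + δy²) = √(54.0 + 0.111) = 7.36, so δu/u = 0.0785.
Q is then a monomial in u, a:
δQ/Q = √((δu/u)² + (-2·δa/a)²) = √(0.00617 + 0.000369) = 0.0808
Q = 1.643, so δQ = 0.0808 × 1.643 = 0.133.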